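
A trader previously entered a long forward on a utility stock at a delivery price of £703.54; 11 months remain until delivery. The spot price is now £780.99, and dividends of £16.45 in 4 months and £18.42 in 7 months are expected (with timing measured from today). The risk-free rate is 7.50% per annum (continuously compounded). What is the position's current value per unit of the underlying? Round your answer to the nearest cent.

£90.52

PV(remaining dividends) I = 16.45·e^(−0.0750·4/12) + 18.42·e^(−0.0750·7/12) = 33.6753
Current forward F = (S − I)·e^(rT) = (780.99 − 33.6753)·e^(0.0750·11/12) = 747.3147 × 1.071168 = 800.4996
Value (long) = (F − K)·e^(−rT) = (800.4996 − 703.54) × 0.933560 = 90.5176
Value = £90.52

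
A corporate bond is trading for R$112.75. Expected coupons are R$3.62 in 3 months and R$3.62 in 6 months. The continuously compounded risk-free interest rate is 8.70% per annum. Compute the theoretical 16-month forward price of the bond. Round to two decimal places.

PV(coupons) I = 3.62·e^(−0.0870·3/12) + 3.62·e^(−0.0870·6/12)
I = 3.5421 + 3.4659 = 7.0080
F = (S − I)·e^(rT) = (112.75 − 7.0080) · e^(0.0870·16/12)
= 105.7420 · e^0.116000 = 105.7420 × 1.122996 = R$118.75

R$118.75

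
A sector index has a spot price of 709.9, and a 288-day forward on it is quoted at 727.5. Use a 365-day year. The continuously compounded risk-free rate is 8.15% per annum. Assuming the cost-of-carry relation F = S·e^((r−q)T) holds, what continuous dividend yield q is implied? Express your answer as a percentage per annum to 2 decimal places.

5.05%

From F = S·e^((r−q)T): (r − q) = ln(F/S)/T
ln(727.5/709.9) = ln(1.024792) = 0.024490
(r − q) = 0.024490 / (288/365) = 0.031038
q = r − ln(F/S)/T = 0.0815 − 0.031038 = 0.050462
q = 5.05%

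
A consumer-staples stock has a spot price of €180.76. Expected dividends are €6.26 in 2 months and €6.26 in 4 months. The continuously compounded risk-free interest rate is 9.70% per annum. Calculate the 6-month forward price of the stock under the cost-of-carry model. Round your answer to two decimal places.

PV(dividends) I = 6.26·e^(−0.0970·2/12) + 6.26·e^(−0.0970·4/12)
I = 6.1596 + 6.0608 = 12.2204
F = (S − I)·e^(rT) = (180.76 − 12.2204) · e^(0.0970·6/12)
= 168.5396 · e^0.048500 = 168.5396 × 1.049695 = €176.92

€176.92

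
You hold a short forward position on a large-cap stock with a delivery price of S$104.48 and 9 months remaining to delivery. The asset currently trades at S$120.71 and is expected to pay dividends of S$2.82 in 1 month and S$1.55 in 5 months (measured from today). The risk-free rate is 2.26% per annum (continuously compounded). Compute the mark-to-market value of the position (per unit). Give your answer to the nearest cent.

-S$13.64

PV(remaining dividends) I = 2.82·e^(−0.0226·1/12) + 1.55·e^(−0.0226·5/12) = 4.3502
Current forward F = (S − I)·e^(rT) = (120.71 − 4.3502)·e^(0.0226·9/12) = 116.3598 × 1.017094 = 118.3489
Value (long) = (F − K)·e^(−rT) = (118.3489 − 104.48) × 0.983193 = 13.6358
Short position value = −(long value) = -S$13.64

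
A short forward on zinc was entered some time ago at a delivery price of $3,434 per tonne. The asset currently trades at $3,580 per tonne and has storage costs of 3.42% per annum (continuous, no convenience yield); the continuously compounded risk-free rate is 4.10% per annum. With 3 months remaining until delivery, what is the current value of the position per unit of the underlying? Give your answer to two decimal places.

Current fair forward for the remaining 3 months: F = S·e^((r + u)·T), (r + u) = 0.0410 + 0.0342 = 0.0752
F = 3580 · e^(0.0752 × 3/12) = 3580 × 1.01897783 = 3647.9406
Value of long forward = (F − K)·e^(−rT) = (3647.9406 − 3434) · e^(−0.0410·3/12)
= 213.9406 × 0.98980235 = 211.76
Short position value = −(long value) = -$211.76

-$211.76 per tonne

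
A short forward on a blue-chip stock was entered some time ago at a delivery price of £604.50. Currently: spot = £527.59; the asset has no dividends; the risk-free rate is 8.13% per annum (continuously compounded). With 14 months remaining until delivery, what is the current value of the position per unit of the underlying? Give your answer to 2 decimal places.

£22.21

Current fair forward for the remaining 14 months: F = S·e^(r·T), r = 0.0813
F = 527.59 · e^(0.0813 × 14/12) = 527.59 × 1.099494 = 580.0820
Value of long forward = (F − K)·e^(−rT) = (580.0820 − 604.50) · e^(−0.0813·14/12)
= -24.4180 × 0.909509 = -22.21
Short position value = −(long value) = £22.21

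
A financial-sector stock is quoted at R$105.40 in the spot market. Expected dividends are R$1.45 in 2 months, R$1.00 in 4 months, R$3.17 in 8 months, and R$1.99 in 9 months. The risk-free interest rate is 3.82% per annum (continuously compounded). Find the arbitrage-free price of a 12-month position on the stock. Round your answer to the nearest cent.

R$101.76

PV(dividends) I = 1.45·e^(−0.0382·2/12) + 1.00·e^(−0.0382·4/12) + 3.17·e^(−0.0382·8/12) + 1.99·e^(−0.0382·9/12)
I = 1.4408 + 0.9873 + 3.0903 + 1.9338 = 7.4522
F = (S − I)·e^(rT) = (105.40 − 7.4522) · e^(0.0382·12/12)
= 97.9478 · e^0.038200 = 97.9478 × 1.038939 = R$101.76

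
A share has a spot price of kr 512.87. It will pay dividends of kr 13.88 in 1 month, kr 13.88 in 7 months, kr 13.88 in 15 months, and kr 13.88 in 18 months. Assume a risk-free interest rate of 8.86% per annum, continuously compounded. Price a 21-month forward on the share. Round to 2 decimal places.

kr 538.71

PV(dividends) I = 13.88·e^(−0.0886·1/12) + 13.88·e^(−0.0886·7/12) + 13.88·e^(−0.0886·15/12) + 13.88·e^(−0.0886·18/12)
I = 13.7779 + 13.1809 + 12.4249 + 12.1527 = 51.5364
F = (S − I)·e^(rT) = (512.87 − 51.5364) · e^(0.0886·21/12)
= 461.3336 · e^0.155050 = 461.3336 × 1.167716 = kr 538.71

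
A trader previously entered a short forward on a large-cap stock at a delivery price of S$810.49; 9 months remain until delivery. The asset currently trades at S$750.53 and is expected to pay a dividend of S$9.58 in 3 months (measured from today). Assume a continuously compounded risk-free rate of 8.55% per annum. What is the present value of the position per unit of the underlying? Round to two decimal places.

PV(remaining dividends) I = 9.58·e^(−0.0855·3/12) = 9.3774
Current forward F = (S − I)·e^(rT) = (750.53 − 9.3774)·e^(0.0855·9/12) = 741.1526 × 1.066226 = 790.2362
Value (long) = (F − K)·e^(−rT) = (790.2362 − 810.49) × 0.937888 = -18.9958
Short position value = −(long value) = S$19.00

S$19.00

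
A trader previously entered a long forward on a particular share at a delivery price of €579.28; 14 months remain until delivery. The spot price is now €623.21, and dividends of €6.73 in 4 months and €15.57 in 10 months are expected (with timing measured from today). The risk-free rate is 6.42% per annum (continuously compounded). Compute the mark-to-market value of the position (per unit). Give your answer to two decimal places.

PV(remaining dividends) I = 6.73·e^(−0.0642·4/12) + 15.57·e^(−0.0642·10/12) = 21.3464
Current forward F = (S − I)·e^(rT) = (623.21 − 21.3464)·e^(0.0642·14/12) = 601.8636 × 1.077776 = 648.6741
Value (long) = (F − K)·e^(−rT) = (648.6741 − 579.28) × 0.927836 = 64.3863
Value = €64.39

€64.39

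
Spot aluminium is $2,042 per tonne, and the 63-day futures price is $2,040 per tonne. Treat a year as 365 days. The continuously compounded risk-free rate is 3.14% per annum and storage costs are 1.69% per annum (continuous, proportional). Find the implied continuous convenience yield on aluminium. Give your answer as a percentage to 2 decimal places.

F = S·e^((r+u−y)T) ⇒ (r+u−y) = ln(F/S)/T
ln(2040/2042) = -0.000980; /T ⇒ -0.005678
y = r + u − ln(F/S)/T = 0.0314 + 0.0169 + 0.005678 = 0.053978
y = 5.40%

5.40%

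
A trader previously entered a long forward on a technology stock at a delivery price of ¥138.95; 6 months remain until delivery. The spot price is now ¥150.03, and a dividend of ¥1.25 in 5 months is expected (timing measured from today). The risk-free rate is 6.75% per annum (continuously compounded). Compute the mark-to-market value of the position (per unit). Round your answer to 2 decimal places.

¥14.48

PV(remaining dividends) I = 1.25·e^(−0.0675·5/12) = 1.2153
Current forward F = (S − I)·e^(rT) = (150.03 − 1.2153)·e^(0.0675·6/12) = 148.8147 × 1.034326 = 153.9229
Value (long) = (F − K)·e^(−rT) = (153.9229 − 138.95) × 0.966813 = 14.4760
Value = ¥14.48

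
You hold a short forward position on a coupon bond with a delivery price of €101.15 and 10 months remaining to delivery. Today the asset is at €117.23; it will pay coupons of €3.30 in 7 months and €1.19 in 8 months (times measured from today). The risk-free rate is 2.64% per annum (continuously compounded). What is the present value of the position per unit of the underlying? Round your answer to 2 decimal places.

-€13.86

PV(remaining coupons) I = 3.30·e^(−0.0264·7/12) + 1.19·e^(−0.0264·8/12) = 4.4188
Current forward F = (S − I)·e^(rT) = (117.23 − 4.4188)·e^(0.0264·10/12) = 112.8112 × 1.022244 = 115.3206
Value (long) = (F − K)·e^(−rT) = (115.3206 − 101.15) × 0.978240 = 13.8622
Short position value = −(long value) = -€13.86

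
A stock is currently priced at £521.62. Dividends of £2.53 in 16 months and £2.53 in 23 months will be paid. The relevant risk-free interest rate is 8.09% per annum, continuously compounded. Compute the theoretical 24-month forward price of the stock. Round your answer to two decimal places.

PV(dividends) I = 2.53·e^(−0.0809·16/12) + 2.53·e^(−0.0809·23/12)
I = 2.2713 + 2.1666 = 4.4379
F = (S − I)·e^(rT) = (521.62 − 4.4379) · e^(0.0809·24/12)
= 517.1821 · e^0.161800 = 517.1821 × 1.175625 = £608.01

£608.01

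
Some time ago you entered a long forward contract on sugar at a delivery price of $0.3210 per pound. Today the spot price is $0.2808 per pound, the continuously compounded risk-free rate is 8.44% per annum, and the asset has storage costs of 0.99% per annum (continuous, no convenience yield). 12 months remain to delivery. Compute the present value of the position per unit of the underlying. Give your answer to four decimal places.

Current fair forward for the remaining 12 months: F = S·e^((r + u)·T), (r + u) = 0.0844 + 0.0099 = 0.0943
F = 0.2808 · e^(0.0943 × 12/12) = 0.2808 × 1.098889 = 0.3086
Value of long forward = (F − K)·e^(−rT) = (0.3086 − 0.3210) · e^(−0.0844·12/12)
= -0.0124 × 0.919064 = -0.0114

-$0.0114 per pound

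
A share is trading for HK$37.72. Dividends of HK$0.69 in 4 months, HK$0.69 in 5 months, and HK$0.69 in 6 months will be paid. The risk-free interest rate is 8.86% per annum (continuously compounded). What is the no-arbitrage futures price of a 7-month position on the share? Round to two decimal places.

PV(dividends) I = 0.69·e^(−0.0886·4/12) + 0.69·e^(−0.0886·5/12) + 0.69·e^(−0.0886·6/12)
I = 0.6699 + 0.6650 + 0.6601 = 1.9950
F = (S − I)·e^(rT) = (37.72 − 1.9950) · e^(0.0886·7/12)
= 35.7250 · e^0.051683 = 35.7250 × 1.053042 = HK$37.62

HK$37.62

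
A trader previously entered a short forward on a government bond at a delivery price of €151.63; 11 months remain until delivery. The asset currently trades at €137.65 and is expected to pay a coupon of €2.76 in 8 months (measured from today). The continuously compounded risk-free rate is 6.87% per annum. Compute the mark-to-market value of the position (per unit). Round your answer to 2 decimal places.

PV(remaining coupons) I = 2.76·e^(−0.0687·8/12) = 2.6364
Current forward F = (S − I)·e^(rT) = (137.65 − 2.6364)·e^(0.0687·11/12) = 135.0136 × 1.065000 = 143.7895
Value (long) = (F − K)·e^(−rT) = (143.7895 − 151.63) × 0.938967 = -7.3620
Short position value = −(long value) = €7.36

€7.36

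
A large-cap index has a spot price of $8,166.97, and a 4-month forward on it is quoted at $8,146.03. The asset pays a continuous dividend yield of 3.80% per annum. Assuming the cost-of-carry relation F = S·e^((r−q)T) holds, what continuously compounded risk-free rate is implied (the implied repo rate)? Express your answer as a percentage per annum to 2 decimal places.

From F = S·e^((r−q)T): (r − q) = ln(F/S)/T
ln(8146.03/8166.97) = ln(0.997436) = -0.002567
(r − q) = -0.002567 / (4/12) = -0.007701
r = ln(F/S)/T + q = -0.007701 + 0.0380 = 0.030299
r = 3.03%

3.03%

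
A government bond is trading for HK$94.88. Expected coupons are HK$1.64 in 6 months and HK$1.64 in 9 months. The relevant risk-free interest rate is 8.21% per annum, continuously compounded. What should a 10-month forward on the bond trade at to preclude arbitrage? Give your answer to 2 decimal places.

HK$98.26

PV(coupons) I = 1.64·e^(−0.0821·6/12) + 1.64·e^(−0.0821·9/12)
I = 1.5740 + 1.5421 = 3.1161
F = (S − I)·e^(rT) = (94.88 − 3.1161) · e^(0.0821·10/12)
= 91.7639 · e^0.068417 = 91.7639 × 1.070812 = HK$98.26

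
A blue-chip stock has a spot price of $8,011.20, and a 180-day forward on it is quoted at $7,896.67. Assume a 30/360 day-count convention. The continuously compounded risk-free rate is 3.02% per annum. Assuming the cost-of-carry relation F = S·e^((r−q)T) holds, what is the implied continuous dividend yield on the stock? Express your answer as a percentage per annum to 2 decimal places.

5.90%

From F = S·e^((r−q)T): (r − q) = ln(F/S)/T
ln(7896.67/8011.20) = ln(0.985704) = -0.014399
(r − q) = -0.014399 / (180/360) = -0.028798
q = r − ln(F/S)/T = 0.0302 + 0.028798 = 0.058998
q = 5.90%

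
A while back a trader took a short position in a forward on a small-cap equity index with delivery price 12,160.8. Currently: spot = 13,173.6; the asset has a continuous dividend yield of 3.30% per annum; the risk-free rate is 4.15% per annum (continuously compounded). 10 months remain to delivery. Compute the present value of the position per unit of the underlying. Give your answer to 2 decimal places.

Current fair forward for the remaining 10 months: F = S·e^((r − q)·T), (r − q) = 0.0415 − 0.0330 = 0.0085
F = 13173.6 · e^(0.0085 × 10/12) = 13173.6 × 1.00710848 = 13267.2443
Value of long forward = (F − K)·e^(−rT) = (13267.2443 − 12160.8) · e^(−0.0415·10/12)
= 1106.4443 × 0.96600784 = 1068.83
Short position value = −(long value) = -1068.83

-1068.83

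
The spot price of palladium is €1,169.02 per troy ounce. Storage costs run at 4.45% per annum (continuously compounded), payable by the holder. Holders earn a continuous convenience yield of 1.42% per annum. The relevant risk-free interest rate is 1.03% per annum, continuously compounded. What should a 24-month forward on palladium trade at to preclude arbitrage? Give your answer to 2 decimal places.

Net carry = r + u − y = 0.0103 + 0.0445 − 0.0142 = 0.0406
F = S·e^((r+u−y)T) = 1169.02 · e^(0.0406 × 24/12) = 1169.02 · e^0.08120000
= 1169.02 × 1.08458779 = €1,267.90 per troy ounce

€1,267.90 per troy ounce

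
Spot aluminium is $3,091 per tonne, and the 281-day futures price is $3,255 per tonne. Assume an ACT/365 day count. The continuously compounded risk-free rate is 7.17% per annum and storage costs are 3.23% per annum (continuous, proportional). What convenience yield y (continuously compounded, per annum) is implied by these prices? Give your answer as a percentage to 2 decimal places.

3.68%

F = S·e^((r+u−y)T) ⇒ (r+u−y) = ln(F/S)/T
ln(3255/3091) = 0.051698; /T ⇒ 0.067152
y = r + u − ln(F/S)/T = 0.0717 + 0.0323 − 0.067152 = 0.036848
y = 3.68%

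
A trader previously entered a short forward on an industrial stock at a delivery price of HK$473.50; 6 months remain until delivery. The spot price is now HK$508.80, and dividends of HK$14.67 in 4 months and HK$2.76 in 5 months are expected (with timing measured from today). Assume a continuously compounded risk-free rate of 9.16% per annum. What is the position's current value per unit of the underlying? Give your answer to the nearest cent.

PV(remaining dividends) I = 14.67·e^(−0.0916·4/12) + 2.76·e^(−0.0916·5/12) = 16.8855
Current forward F = (S − I)·e^(rT) = (508.80 − 16.8855)·e^(0.0916·6/12) = 491.9145 × 1.046865 = 514.9681
Value (long) = (F − K)·e^(−rT) = (514.9681 − 473.50) × 0.955233 = 39.6117
Short position value = −(long value) = -HK$39.61

-HK$39.61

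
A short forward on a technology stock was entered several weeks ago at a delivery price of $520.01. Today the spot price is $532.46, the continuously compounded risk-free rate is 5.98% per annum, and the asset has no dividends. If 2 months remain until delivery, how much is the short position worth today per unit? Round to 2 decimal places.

-$17.61

Current fair forward for the remaining 2 months: F = S·e^(r·T), r = 0.0598
F = 532.46 · e^(0.0598 × 2/12) = 532.46 × 1.010016 = 537.7931
Value of long forward = (F − K)·e^(−rT) = (537.7931 − 520.01) · e^(−0.0598·2/12)
= 17.7831 × 0.990083 = 17.61
Short position value = −(long value) = -$17.61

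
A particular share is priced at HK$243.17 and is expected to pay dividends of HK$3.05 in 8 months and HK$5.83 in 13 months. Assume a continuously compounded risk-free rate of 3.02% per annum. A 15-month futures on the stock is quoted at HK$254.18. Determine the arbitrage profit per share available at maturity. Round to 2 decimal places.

HK$10.62 per share

PV(dividends) I = 3.05·e^(−0.0302·8/12) + 5.83·e^(−0.0302·13/12) = 8.6316
Fair futures F* = (S − I)·e^(rT) = (243.17 − 8.6316)·e^0.037750 = 234.5384 × 1.038472 = 243.5616
Market HK$254.18 > fair 243.5616: forward overpriced → cash-and-carry (borrow at r, buy the stock and collect the dividends, short the forward).
Profit at T = |F_mkt − F*| = |254.18 − 243.5616| = HK$10.62 per share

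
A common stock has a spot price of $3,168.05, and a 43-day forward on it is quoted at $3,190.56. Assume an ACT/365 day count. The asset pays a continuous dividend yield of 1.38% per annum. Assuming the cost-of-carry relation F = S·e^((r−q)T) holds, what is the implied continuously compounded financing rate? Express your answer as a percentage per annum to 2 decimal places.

7.39%

From F = S·e^((r−q)T): (r − q) = ln(F/S)/T
ln(3190.56/3168.05) = ln(1.007105) = 0.007080
(r − q) = 0.007080 / (43/365) = 0.060098
r = ln(F/S)/T + q = 0.060098 + 0.0138 = 0.073898
r = 7.39%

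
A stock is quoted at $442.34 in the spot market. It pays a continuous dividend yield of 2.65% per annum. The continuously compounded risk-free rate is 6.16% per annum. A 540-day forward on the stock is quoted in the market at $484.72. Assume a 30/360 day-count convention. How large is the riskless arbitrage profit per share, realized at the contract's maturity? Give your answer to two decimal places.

Fair forward: F* = S·e^(carry·T), with carry = (r − q) = 0.0616 − 0.0265 = 0.0351
F* = 442.34 · e^(0.0351 × 540/360) = 442.34 · e^0.052650 = 442.34 × 1.054061 = $466.2533
Market $484.72 > fair $466.2533: forward overpriced → cash-and-carry (buy spot, short the forward).
At maturity, profit = |F_mkt − F*| = |484.72 − 466.2533| = $18.47 per share

$18.47 per share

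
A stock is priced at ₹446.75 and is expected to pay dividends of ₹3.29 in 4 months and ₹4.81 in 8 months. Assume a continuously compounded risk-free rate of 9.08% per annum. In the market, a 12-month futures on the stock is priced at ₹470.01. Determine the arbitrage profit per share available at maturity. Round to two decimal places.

PV(dividends) I = 3.29·e^(−0.0908·4/12) + 4.81·e^(−0.0908·8/12) = 7.7194
Fair futures F* = (S − I)·e^(rT) = (446.75 − 7.7194)·e^0.090800 = 439.0306 × 1.095050 = 480.7605
Market ₹470.01 < fair 480.7605: forward underpriced → reverse cash-and-carry (short the stock, invest proceeds at r, pay the dividends, go long the forward).
Profit at T = |F_mkt − F*| = |470.01 − 480.7605| = ₹10.75 per share

₹10.75 per share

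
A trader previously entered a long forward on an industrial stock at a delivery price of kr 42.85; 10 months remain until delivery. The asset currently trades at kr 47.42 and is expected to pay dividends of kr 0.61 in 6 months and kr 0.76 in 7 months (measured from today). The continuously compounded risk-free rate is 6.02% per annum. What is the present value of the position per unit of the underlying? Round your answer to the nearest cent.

PV(remaining dividends) I = 0.61·e^(−0.0602·6/12) + 0.76·e^(−0.0602·7/12) = 1.3257
Current forward F = (S − I)·e^(rT) = (47.42 − 1.3257)·e^(0.0602·10/12) = 46.0943 × 1.051446 = 48.4657
Value (long) = (F − K)·e^(−rT) = (48.4657 − 42.85) × 0.951071 = 5.3409
Value = kr 5.34

kr 5.34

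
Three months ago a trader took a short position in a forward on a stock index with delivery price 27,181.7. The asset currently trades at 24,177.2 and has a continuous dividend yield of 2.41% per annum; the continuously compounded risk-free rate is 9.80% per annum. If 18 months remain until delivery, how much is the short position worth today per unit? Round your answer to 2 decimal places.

Current fair forward for the remaining 18 months: F = S·e^((r − q)·T), (r − q) = 0.0980 − 0.0241 = 0.0739
F = 24177.2 · e^(0.0739 × 18/12) = 24177.2 × 1.11722731 = 27011.4281
Value of long forward = (F − K)·e^(−rT) = (27011.4281 − 27181.7) · e^(−0.0980·18/12)
= -170.2719 × 0.86329398 = -146.99
Short position value = −(long value) = 146.99

146.99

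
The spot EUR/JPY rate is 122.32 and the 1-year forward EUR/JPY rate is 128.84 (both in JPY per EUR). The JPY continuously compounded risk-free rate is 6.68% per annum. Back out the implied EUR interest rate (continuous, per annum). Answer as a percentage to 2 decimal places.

1.49%

F = S·e^((r_JPY − r_EUR)T) ⇒ r_EUR = r_JPY − ln(F/S)/T
ln(128.84/122.32) = 0.051931; /(12/12) = 0.051931
r_EUR = 0.0668 − 0.051931 = 0.014869
r_EUR = 1.49%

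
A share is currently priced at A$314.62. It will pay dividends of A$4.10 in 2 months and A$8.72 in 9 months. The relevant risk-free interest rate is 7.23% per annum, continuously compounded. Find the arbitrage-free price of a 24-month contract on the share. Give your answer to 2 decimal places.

A$349.34

PV(dividends) I = 4.10·e^(−0.0723·2/12) + 8.72·e^(−0.0723·9/12)
I = 4.0509 + 8.2597 = 12.3106
F = (S − I)·e^(rT) = (314.62 − 12.3106) · e^(0.0723·24/12)
= 302.3094 · e^0.144600 = 302.3094 × 1.155577 = A$349.34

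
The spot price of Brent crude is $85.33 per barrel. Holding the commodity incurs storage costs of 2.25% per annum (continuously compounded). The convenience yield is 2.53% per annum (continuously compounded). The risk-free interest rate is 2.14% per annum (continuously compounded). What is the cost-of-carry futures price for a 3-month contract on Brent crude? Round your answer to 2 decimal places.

Net carry = r + u − y = 0.0214 + 0.0225 − 0.0253 = 0.0186
F = S·e^((r+u−y)T) = 85.33 · e^(0.0186 × 3/12) = 85.33 · e^0.004650
= 85.33 × 1.004661 = $85.73 per barrel

$85.73 per barrel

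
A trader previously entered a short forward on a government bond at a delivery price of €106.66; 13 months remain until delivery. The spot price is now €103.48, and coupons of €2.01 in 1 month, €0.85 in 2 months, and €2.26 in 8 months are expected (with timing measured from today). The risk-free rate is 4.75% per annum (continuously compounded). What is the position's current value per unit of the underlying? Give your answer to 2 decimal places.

PV(remaining coupons) I = 2.01·e^(−0.0475·1/12) + 0.85·e^(−0.0475·2/12) + 2.26·e^(−0.0475·8/12) = 5.0349
Current forward F = (S − I)·e^(rT) = (103.48 − 5.0349)·e^(0.0475·13/12) = 98.4451 × 1.052805 = 103.6435
Value (long) = (F − K)·e^(−rT) = (103.6435 − 106.66) × 0.949843 = -2.8652
Short position value = −(long value) = €2.87

€2.87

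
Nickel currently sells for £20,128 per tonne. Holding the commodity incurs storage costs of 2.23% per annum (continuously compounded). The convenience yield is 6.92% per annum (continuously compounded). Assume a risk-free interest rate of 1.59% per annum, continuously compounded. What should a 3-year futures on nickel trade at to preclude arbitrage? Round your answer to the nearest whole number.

£18,341 per tonne

Net carry = r + u − y = 0.0159 + 0.0223 − 0.0692 = -0.0310
F = S·e^((r+u−y)T) = 20128 · e^(-0.0310 × 3) = 20128 · e^-0.093000
= 20128 × 0.911194 = £18,341 per tonne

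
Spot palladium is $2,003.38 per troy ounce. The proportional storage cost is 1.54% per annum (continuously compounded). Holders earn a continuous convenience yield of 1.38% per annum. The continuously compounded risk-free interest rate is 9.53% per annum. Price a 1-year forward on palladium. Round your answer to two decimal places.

Net carry = r + u − y = 0.0953 + 0.0154 − 0.0138 = 0.0969
F = S·e^((r+u−y)T) = 2003.38 · e^(0.0969 × 1) = 2003.38 · e^0.09690000
= 2003.38 × 1.10175019 = $2,207.22 per troy ounce

$2,207.22 per troy ounce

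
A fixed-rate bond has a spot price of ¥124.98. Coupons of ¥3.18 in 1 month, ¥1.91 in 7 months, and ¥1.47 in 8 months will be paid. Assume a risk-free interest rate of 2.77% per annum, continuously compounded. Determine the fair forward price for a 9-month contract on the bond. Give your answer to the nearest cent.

PV(coupons) I = 3.18·e^(−0.0277·1/12) + 1.91·e^(−0.0277·7/12) + 1.47·e^(−0.0277·8/12)
I = 3.1727 + 1.8794 + 1.4431 = 6.4952
F = (S − I)·e^(rT) = (124.98 − 6.4952) · e^(0.0277·9/12)
= 118.4848 · e^0.020775 = 118.4848 × 1.020992 = ¥120.97

¥120.97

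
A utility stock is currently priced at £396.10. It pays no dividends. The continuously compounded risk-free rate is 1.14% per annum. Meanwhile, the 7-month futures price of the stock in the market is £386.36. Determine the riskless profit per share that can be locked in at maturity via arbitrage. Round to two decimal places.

£12.38 per share

Fair futures: F* = S·e^(carry·T), with carry = r = 0.0114
F* = 396.10 · e^(0.0114 × 7/12) = 396.10 · e^0.006650 = 396.10 × 1.006672 = £398.7428
Market £386.36 < fair £398.7428: forward underpriced → reverse cash-and-carry (short spot, go long the forward).
At maturity, profit = |F_mkt − F*| = |386.36 − 398.7428| = £12.38 per share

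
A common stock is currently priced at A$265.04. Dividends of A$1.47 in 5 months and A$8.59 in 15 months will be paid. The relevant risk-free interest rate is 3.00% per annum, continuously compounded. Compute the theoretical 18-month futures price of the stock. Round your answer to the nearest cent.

A$267.07

PV(dividends) I = 1.47·e^(−0.0300·5/12) + 8.59·e^(−0.0300·15/12)
I = 1.4517 + 8.2738 = 9.7255
F = (S − I)·e^(rT) = (265.04 − 9.7255) · e^(0.0300·18/12)
= 255.3145 · e^0.045000 = 255.3145 × 1.046028 = A$267.07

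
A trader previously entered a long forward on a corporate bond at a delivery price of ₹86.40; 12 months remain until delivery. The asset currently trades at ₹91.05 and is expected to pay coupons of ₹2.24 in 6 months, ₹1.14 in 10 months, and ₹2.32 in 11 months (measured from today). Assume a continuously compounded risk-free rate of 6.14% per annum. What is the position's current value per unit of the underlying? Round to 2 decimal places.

PV(remaining coupons) I = 2.24·e^(−0.0614·6/12) + 1.14·e^(−0.0614·10/12) + 2.32·e^(−0.0614·11/12) = 5.4484
Current forward F = (S − I)·e^(rT) = (91.05 − 5.4484)·e^(0.0614·12/12) = 85.6016 × 1.063324 = 91.0222
Value (long) = (F − K)·e^(−rT) = (91.0222 − 86.40) × 0.940447 = 4.3469
Value = ₹4.35

₹4.35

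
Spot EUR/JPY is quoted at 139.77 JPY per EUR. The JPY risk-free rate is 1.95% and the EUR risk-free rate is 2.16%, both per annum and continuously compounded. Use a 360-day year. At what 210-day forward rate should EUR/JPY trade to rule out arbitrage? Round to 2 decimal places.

F = S·e^((r_JPY − r_EUR)T) = 139.77 · e^((0.0195 − 0.0216) × 210/360)
= 139.77 · e^-0.001225 = 139.77 × 0.998776
F = 139.60 JPY per EUR

139.60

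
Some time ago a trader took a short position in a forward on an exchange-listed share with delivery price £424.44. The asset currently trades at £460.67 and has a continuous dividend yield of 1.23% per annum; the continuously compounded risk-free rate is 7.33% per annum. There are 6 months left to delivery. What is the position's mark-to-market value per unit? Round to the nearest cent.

-£48.68

Current fair forward for the remaining 6 months: F = S·e^((r − q)·T), (r − q) = 0.0733 − 0.0123 = 0.0610
F = 460.67 · e^(0.0610 × 6/12) = 460.67 × 1.030970 = 474.9369
Value of long forward = (F − K)·e^(−rT) = (474.9369 − 424.44) · e^(−0.0733·6/12)
= 50.4969 × 0.964013 = 48.68
Short position value = −(long value) = -£48.68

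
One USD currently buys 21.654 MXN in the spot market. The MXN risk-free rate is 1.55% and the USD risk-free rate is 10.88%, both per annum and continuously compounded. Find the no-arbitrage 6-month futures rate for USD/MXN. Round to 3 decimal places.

F = S·e^((r_MXN − r_USD)T) = 21.654 · e^((0.0155 − 0.1088) × 6/12)
= 21.654 · e^-0.046650 = 21.654 × 0.954421
F = 20.667 MXN per USD

20.667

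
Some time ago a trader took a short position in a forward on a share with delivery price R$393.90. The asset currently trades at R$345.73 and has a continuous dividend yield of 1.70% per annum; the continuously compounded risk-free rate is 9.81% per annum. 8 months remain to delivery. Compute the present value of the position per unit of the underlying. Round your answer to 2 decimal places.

Current fair forward for the remaining 8 months: F = S·e^((r − q)·T), (r − q) = 0.0981 − 0.0170 = 0.0811
F = 345.73 · e^(0.0811 × 8/12) = 345.73 × 1.055555 = 364.9370
Value of long forward = (F − K)·e^(−rT) = (364.9370 − 393.90) · e^(−0.0981·8/12)
= -28.9630 × 0.936693 = -27.13
Short position value = −(long value) = R$27.13

R$27.13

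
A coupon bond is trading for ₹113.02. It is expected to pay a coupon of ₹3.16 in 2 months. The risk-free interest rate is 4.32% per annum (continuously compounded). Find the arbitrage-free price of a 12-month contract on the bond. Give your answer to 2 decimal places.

PV(coupons) I = 3.16·e^(−0.0432·2/12)
I = 3.1373
F = (S − I)·e^(rT) = (113.02 − 3.1373) · e^(0.0432·12/12)
= 109.8827 · e^0.043200 = 109.8827 × 1.044147 = ₹114.73

₹114.73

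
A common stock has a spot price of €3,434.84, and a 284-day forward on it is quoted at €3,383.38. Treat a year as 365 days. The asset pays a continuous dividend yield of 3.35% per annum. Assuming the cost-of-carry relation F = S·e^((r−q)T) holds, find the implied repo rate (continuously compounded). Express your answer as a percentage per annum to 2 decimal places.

1.41%

From F = S·e^((r−q)T): (r − q) = ln(F/S)/T
ln(3383.38/3434.84) = ln(0.985018) = -0.015095
(r − q) = -0.015095 / (284/365) = -0.019400
r = ln(F/S)/T + q = -0.019400 + 0.0335 = 0.014100
r = 1.41%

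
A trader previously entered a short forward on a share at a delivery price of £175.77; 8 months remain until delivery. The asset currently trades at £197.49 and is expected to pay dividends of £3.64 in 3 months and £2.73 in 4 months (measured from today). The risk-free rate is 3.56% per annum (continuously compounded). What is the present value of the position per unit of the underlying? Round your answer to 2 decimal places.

PV(remaining dividends) I = 3.64·e^(−0.0356·3/12) + 2.73·e^(−0.0356·4/12) = 6.3055
Current forward F = (S − I)·e^(rT) = (197.49 − 6.3055)·e^(0.0356·8/12) = 191.1845 × 1.024017 = 195.7762
Value (long) = (F − K)·e^(−rT) = (195.7762 − 175.77) × 0.976546 = 19.5370
Short position value = −(long value) = -£19.54

-£19.54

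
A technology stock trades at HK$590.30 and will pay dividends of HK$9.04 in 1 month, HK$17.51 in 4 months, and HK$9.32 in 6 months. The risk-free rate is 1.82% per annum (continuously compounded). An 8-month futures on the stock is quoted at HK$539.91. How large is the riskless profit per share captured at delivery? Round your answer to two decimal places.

PV(dividends) I = 9.04·e^(−0.0182·1/12) + 17.51·e^(−0.0182·4/12) + 9.32·e^(−0.0182·6/12) = 35.6660
Fair futures F* = (S − I)·e^(rT) = (590.30 − 35.6660)·e^0.012133 = 554.6340 × 1.012207 = 561.4044
Market HK$539.91 < fair 561.4044: forward underpriced → reverse cash-and-carry (short the stock, invest proceeds at r, pay the dividends, go long the forward).
Profit at T = |F_mkt − F*| = |539.91 − 561.4044| = HK$21.49 per share

HK$21.49 per share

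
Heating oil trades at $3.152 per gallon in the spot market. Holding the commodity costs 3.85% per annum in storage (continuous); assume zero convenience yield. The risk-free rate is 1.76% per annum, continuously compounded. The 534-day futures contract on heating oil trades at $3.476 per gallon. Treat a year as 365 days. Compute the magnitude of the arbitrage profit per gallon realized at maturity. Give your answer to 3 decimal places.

$0.054 per gallon

Fair futures: F* = S·e^(carry·T), with carry = (r + u) = 0.0176 + 0.0385 = 0.0561
F* = 3.152 · e^(0.0561 × 534/365) = 3.152 · e^0.082075 = 3.152 × 1.085537 = $3.4216
Market $3.476 > fair $3.4216: forward overpriced → cash-and-carry (buy spot, short the forward).
At maturity, profit = |F_mkt − F*| = |3.476 − 3.4216| = $0.054 per gallon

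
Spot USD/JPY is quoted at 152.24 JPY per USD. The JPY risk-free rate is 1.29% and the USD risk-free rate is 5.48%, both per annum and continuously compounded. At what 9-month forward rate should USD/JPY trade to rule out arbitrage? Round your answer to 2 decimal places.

147.53

F = S·e^((r_JPY − r_USD)T) = 152.24 · e^((0.0129 − 0.0548) × 9/12)
= 152.24 · e^-0.031425 = 152.24 × 0.969064
F = 147.53 JPY per USD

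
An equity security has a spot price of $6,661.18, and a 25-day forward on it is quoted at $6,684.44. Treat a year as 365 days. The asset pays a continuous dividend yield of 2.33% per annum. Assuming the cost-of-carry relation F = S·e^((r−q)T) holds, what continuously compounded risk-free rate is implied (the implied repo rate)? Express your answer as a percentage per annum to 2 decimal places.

7.42%

From F = S·e^((r−q)T): (r − q) = ln(F/S)/T
ln(6684.44/6661.18) = ln(1.003492) = 0.003486
(r − q) = 0.003486 / (25/365) = 0.050896
r = ln(F/S)/T + q = 0.050896 + 0.0233 = 0.074196
r = 7.42%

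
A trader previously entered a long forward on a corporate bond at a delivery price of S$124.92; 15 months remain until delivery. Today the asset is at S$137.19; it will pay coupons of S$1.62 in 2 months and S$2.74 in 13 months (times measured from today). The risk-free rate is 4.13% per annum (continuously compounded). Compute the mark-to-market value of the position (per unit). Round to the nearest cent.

S$14.33

PV(remaining coupons) I = 1.62·e^(−0.0413·2/12) + 2.74·e^(−0.0413·13/12) = 4.2290
Current forward F = (S − I)·e^(rT) = (137.19 − 4.2290)·e^(0.0413·15/12) = 132.9610 × 1.052981 = 140.0054
Value (long) = (F − K)·e^(−rT) = (140.0054 − 124.92) × 0.949685 = 14.3264
Value = S$14.33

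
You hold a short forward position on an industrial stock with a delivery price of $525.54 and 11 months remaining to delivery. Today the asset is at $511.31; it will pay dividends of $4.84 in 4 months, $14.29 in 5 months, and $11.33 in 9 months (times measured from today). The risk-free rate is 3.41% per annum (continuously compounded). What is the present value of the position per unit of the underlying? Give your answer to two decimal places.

PV(remaining dividends) I = 4.84·e^(−0.0341·4/12) + 14.29·e^(−0.0341·5/12) + 11.33·e^(−0.0341·9/12) = 29.9176
Current forward F = (S − I)·e^(rT) = (511.31 − 29.9176)·e^(0.0341·11/12) = 481.3924 × 1.031752 = 496.6776
Value (long) = (F − K)·e^(−rT) = (496.6776 − 525.54) × 0.969225 = -27.9742
Short position value = −(long value) = $27.97

$27.97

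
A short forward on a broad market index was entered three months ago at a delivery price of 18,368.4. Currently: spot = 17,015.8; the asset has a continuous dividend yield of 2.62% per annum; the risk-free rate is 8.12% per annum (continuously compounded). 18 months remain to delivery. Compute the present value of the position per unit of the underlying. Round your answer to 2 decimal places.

-98.04

Current fair forward for the remaining 18 months: F = S·e^((r − q)·T), (r − q) = 0.0812 − 0.0262 = 0.0550
F = 17015.8 · e^(0.0550 × 18/12) = 17015.8 × 1.08599867 = 18479.1362
Value of long forward = (F − K)·e^(−rT) = (18479.1362 − 18368.4) · e^(−0.0812·18/12)
= 110.7362 × 0.88532542 = 98.04
Short position value = −(long value) = -98.04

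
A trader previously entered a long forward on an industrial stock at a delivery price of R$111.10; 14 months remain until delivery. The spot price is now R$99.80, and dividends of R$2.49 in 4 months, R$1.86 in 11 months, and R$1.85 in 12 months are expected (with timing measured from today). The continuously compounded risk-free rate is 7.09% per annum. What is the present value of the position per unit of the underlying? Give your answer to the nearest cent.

PV(remaining dividends) I = 2.49·e^(−0.0709·4/12) + 1.86·e^(−0.0709·11/12) + 1.85·e^(−0.0709·12/12) = 5.8982
Current forward F = (S − I)·e^(rT) = (99.80 − 5.8982)·e^(0.0709·14/12) = 93.9018 × 1.086234 = 101.9993
Value (long) = (F − K)·e^(−rT) = (101.9993 − 111.10) × 0.920612 = -8.3782
Value = -R$8.38

-R$8.38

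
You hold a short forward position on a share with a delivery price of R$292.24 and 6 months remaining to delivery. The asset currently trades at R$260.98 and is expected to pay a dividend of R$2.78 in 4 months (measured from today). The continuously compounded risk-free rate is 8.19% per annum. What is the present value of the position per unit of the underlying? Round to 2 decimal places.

PV(remaining dividends) I = 2.78·e^(−0.0819·4/12) = 2.7051
Current forward F = (S − I)·e^(rT) = (260.98 − 2.7051)·e^(0.0819·6/12) = 258.2749 × 1.041800 = 269.0708
Value (long) = (F − K)·e^(−rT) = (269.0708 − 292.24) × 0.959877 = -22.2396
Short position value = −(long value) = R$22.24

R$22.24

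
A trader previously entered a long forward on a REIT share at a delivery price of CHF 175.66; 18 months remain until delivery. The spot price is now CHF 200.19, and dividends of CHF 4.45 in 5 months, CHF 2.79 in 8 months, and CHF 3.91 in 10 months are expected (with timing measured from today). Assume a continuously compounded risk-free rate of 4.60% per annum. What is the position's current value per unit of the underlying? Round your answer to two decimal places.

CHF 25.41

PV(remaining dividends) I = 4.45·e^(−0.0460·5/12) + 2.79·e^(−0.0460·8/12) + 3.91·e^(−0.0460·10/12) = 10.8342
Current forward F = (S − I)·e^(rT) = (200.19 − 10.8342)·e^(0.0460·18/12) = 189.3558 × 1.071436 = 202.8826
Value (long) = (F − K)·e^(−rT) = (202.8826 − 175.66) × 0.933327 = 25.4076
Value = CHF 25.41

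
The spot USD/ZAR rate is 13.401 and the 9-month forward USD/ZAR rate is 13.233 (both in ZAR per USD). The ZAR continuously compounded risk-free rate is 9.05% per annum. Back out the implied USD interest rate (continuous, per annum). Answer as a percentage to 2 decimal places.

10.73%

F = S·e^((r_ZAR − r_USD)T) ⇒ r_USD = r_ZAR − ln(F/S)/T
ln(13.233/13.401) = -0.012616; /(9/12) = -0.016821
r_USD = 0.0905 + 0.016821 = 0.107321
r_USD = 10.73%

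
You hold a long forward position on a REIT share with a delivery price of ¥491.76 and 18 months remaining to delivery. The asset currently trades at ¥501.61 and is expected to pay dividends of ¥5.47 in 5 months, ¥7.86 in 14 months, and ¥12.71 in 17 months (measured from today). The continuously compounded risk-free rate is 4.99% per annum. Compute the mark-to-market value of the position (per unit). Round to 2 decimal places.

PV(remaining dividends) I = 5.47·e^(−0.0499·5/12) + 7.86·e^(−0.0499·14/12) + 12.71·e^(−0.0499·17/12) = 24.6155
Current forward F = (S − I)·e^(rT) = (501.61 − 24.6155)·e^(0.0499·18/12) = 476.9945 × 1.077722 = 514.0675
Value (long) = (F − K)·e^(−rT) = (514.0675 − 491.76) × 0.927883 = 20.6988
Value = ¥20.70

¥20.70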